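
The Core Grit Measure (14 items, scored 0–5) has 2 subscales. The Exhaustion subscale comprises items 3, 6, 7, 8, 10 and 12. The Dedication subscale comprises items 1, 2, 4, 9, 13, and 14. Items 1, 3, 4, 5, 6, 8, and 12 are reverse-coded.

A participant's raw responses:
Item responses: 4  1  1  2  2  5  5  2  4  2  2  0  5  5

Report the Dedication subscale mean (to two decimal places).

Dedication items: 1, 2, 4, 9, 13, 14.
Of these, items 1 and 4 are reverse-coded; on a 0–5 scale, reversed = 5 − raw.
  item 1: 5 − 4 = 1
  item 2: 1
  item 4: 5 − 2 = 3
  item 9: 4
  item 13: 5
  item 14: 5
Sum = 1 + 1 + 3 + 4 + 5 + 5 = 19
Mean = 19 / 6 = 3.17

3.17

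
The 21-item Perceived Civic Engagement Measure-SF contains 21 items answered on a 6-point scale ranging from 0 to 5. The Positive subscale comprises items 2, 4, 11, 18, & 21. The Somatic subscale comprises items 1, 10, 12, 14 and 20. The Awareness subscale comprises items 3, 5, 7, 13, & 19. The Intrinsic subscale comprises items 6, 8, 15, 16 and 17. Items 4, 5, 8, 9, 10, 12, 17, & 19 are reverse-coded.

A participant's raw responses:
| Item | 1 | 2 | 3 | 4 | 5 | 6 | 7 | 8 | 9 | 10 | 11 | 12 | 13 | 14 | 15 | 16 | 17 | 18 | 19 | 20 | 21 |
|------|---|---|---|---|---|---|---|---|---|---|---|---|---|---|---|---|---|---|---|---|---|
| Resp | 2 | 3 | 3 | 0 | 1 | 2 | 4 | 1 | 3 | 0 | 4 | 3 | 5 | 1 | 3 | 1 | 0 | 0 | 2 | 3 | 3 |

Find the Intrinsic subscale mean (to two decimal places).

Intrinsic items: 6, 8, 15, 16, 17.
Of these, items 8 and 17 are reverse-coded; reverse-coded value = 5 − response.
  item 6: 2
  item 8: 5 − 1 = 4
  item 15: 3
  item 16: 1
  item 17: 5 − 0 = 5
Sum = 2 + 4 + 3 + 1 + 5 = 15
Mean = 15 / 5 = 3.00

3.00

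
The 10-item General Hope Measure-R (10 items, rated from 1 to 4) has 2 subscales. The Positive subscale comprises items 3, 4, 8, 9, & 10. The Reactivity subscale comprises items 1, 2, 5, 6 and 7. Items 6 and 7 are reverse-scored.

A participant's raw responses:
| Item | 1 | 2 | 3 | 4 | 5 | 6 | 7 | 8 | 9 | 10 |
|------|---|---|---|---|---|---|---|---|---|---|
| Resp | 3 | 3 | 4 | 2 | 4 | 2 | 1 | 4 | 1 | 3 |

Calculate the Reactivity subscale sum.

17

Reactivity items: 1, 2, 5, 6, 7.
Of these, items 6 & 7 are reverse-scored; reverse-coded value = 5 − response.
  item 1: 3
  item 2: 3
  item 5: 4
  item 6: 5 − 2 = 3
  item 7: 5 − 1 = 4
Sum = 3 + 3 + 4 + 3 + 4 = 17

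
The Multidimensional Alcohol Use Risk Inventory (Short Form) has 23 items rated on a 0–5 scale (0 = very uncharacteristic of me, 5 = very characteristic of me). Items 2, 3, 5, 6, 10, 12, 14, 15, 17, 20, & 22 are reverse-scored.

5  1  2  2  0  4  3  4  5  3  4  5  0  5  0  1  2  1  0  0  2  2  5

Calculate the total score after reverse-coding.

Raw sum = 56. Reverse-scored items: 2, 3, 5, 6, 10, 12, 14, 15, 17, 20, 22; their raw sum = 24.
Each reversal replaces raw with 5 − raw, changing the total by 5 − 2·raw per item.
Total = 56 + 11·5 − 2·24 = 56 + 55 − 48 = 63

63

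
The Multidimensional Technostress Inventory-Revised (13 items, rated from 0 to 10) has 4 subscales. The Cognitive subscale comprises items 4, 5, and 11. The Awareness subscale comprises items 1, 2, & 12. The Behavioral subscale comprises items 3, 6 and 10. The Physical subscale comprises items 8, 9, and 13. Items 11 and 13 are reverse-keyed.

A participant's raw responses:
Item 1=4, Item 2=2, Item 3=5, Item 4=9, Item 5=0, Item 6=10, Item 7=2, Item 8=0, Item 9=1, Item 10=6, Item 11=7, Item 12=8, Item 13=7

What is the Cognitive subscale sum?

12

Cognitive items: 4, 5, 11.
Of these, item 11 is reverse-keyed; reversed = (0+10) − raw = 10 − raw.
  item 4: 9
  item 5: 0
  item 11: 10 − 7 = 3
Sum = 9 + 0 + 3 = 12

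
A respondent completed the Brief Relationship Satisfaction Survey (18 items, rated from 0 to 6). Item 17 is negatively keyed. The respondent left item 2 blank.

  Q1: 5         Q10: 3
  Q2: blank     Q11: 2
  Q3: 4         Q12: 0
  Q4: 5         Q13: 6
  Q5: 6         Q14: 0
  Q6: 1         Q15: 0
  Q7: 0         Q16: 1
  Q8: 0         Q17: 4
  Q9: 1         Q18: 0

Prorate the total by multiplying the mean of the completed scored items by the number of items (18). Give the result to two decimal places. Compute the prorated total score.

Reverse-coded (reversed = (0+6) − raw = 6 − raw):
  item 17: 6 − 4 = 2
Completed scored items (17 of 18): 5, 4, 5, 6, 1, 0, 0, 1, 3, 2, 0, 6, 0, 0, 1, 2, 0; sum = 36.
Person mean = 36 / 17 ≈ 2.1176
Prorated total = (36 / 17) × 18 = 38.12 (to 2 dp)

38.12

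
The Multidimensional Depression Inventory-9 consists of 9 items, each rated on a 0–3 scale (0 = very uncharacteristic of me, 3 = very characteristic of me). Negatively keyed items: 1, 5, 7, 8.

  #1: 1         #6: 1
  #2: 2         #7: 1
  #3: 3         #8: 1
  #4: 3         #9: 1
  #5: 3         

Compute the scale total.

Raw sum = 16. Negatively keyed items: 1, 5, 7, 8; their raw sum = 6.
Each reversal replaces raw with 3 − raw, changing the total by 3 − 2·raw per item.
Total = 16 + 4·3 − 2·6 = 16 + 12 − 12 = 16

16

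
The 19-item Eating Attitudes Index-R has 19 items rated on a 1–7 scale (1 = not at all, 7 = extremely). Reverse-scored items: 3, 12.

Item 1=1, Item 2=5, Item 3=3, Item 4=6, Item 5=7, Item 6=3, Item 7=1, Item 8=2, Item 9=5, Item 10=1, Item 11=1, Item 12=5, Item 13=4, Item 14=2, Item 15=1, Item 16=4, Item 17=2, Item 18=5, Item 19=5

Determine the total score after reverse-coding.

Reverse-coded items (reversed = (1+7) − raw = 8 − raw):
  item 3: 8 − 3 = 5
  item 12: 8 − 5 = 3
After reverse-coding: 1, 5, 5, 6, 7, 3, 1, 2, 5, 1, 1, 3, 4, 2, 1, 4, 2, 5, 5
Total = 1 + 5 + 5 + 6 + 7 + 3 + 1 + 2 + 5 + 1 + 1 + 3 + 4 + 2 + 1 + 4 + 2 + 5 + 5 = 63

63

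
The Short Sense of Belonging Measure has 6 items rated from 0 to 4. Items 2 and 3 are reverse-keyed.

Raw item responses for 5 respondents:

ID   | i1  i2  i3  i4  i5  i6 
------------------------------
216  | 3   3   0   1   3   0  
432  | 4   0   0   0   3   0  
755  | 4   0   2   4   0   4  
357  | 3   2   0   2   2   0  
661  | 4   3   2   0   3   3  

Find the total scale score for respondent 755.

Respondent 755 raw: 4, 0, 2, 4, 0, 4.
Reverse-coded (on a 0–4 scale, reversed = 4 − raw):
  item 1: 4
  item 2: 4 − 0 = 4
  item 3: 4 − 2 = 2
  item 4: 4
  item 5: 0
  item 6: 4
Sum = 4 + 4 + 2 + 4 + 0 + 4 = 18

18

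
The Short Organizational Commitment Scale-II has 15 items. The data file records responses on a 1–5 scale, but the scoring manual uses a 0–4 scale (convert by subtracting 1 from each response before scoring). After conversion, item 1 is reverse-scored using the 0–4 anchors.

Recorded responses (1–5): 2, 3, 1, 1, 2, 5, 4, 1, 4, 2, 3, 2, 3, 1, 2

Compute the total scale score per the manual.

Convert to 0–4: 1, 2, 0, 0, 1, 4, 3, 0, 3, 1, 2, 1, 2, 0, 1
Reverse-coded (reversed = (0+4) − raw = 4 − raw):
  item 1: 4 − 1 = 3
Scored: 3, 2, 0, 0, 1, 4, 3, 0, 3, 1, 2, 1, 2, 0, 1
Total = 23

23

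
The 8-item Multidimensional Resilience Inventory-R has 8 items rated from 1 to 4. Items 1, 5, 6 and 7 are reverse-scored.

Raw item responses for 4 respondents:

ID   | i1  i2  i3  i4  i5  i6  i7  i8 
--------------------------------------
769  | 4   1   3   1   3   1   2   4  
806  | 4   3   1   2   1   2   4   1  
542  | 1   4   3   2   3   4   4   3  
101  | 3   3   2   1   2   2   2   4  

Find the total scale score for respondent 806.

Respondent 806 raw: 4, 3, 1, 2, 1, 2, 4, 1.
Reverse-coded (reverse-coded value = 5 − response):
  item 1: 5 − 4 = 1
  item 2: 3
  item 3: 1
  item 4: 2
  item 5: 5 − 1 = 4
  item 6: 5 − 2 = 3
  item 7: 5 − 4 = 1
  item 8: 1
Sum = 1 + 3 + 1 + 2 + 4 + 3 + 1 + 1 = 16

16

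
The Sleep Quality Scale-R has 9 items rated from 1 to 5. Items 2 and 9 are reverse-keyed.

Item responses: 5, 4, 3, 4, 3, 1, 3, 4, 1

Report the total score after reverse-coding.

Reverse-keyed items use 6 − raw:
  item 2: 6 − 4 = 2
  item 9: 6 − 1 = 5
Scored items: 5, 2, 3, 4, 3, 1, 3, 4, 5
Total = 5 + 2 + 3 + 4 + 3 + 1 + 3 + 4 + 5 = 30

30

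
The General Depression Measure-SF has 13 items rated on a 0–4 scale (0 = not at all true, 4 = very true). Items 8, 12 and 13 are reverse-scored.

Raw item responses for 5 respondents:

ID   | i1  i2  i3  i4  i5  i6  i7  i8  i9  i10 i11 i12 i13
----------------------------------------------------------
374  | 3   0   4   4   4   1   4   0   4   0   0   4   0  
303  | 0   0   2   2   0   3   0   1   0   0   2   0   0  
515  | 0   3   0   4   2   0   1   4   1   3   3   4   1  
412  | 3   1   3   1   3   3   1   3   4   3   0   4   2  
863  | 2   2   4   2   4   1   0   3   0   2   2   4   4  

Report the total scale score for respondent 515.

20

Respondent 515 raw: 0, 3, 0, 4, 2, 0, 1, 4, 1, 3, 3, 4, 1.
Reverse-coded (reverse-coded value = 4 − response):
  item 1: 0
  item 2: 3
  item 3: 0
  item 4: 4
  item 5: 2
  item 6: 0
  item 7: 1
  item 8: 4 − 4 = 0
  item 9: 1
  item 10: 3
  item 11: 3
  item 12: 4 − 4 = 0
  item 13: 4 − 1 = 3
Sum = 0 + 3 + 0 + 4 + 2 + 0 + 1 + 0 + 1 + 3 + 3 + 0 + 3 = 20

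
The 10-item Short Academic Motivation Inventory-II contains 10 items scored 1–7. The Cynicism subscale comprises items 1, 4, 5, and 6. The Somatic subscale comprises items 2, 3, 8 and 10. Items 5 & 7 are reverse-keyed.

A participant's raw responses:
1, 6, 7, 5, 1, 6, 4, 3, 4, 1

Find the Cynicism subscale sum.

Cynicism items: 1, 4, 5, 6.
Of these, item 5 is reverse-keyed; reversed = (1+7) − raw = 8 − raw.
  item 1: 1
  item 4: 5
  item 5: 8 − 1 = 7
  item 6: 6
Sum = 1 + 5 + 7 + 6 = 19

19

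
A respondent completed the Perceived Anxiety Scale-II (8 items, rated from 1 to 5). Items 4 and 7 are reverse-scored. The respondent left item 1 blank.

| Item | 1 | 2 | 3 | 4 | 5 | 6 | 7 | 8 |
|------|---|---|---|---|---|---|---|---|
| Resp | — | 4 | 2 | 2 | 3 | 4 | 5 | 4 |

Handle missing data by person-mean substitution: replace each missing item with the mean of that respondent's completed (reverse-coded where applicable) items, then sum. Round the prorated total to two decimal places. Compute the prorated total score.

Reverse-coded (reversed = (1+5) − raw = 6 − raw):
  item 4: 6 − 2 = 4
  item 7: 6 − 5 = 1
Completed scored items (7 of 8): 4, 2, 4, 3, 4, 1, 4; sum = 22.
Person mean = 22 / 7 ≈ 3.1429
Prorated total = (22 / 7) × 8 = 25.14 (to 2 dp)

25.14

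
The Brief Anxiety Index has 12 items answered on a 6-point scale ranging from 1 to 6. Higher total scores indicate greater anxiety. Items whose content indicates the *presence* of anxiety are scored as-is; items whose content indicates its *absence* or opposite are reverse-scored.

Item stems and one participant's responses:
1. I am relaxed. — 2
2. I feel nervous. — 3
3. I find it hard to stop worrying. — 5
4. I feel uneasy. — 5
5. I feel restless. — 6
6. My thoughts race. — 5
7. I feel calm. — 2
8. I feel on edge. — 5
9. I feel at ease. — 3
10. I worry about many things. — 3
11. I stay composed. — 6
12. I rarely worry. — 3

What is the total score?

51

Items 1, 7, 9, 11, 12 describe the absence/opposite of anxiety → reverse-score.
reverse-coded value = 7 − response.
  item 1: 7 − 2 = 5
  item 2: 3
  item 3: 5
  item 4: 5
  item 5: 6
  item 6: 5
  item 7: 7 − 2 = 5
  item 8: 5
  item 9: 7 − 3 = 4
  item 10: 3
  item 11: 7 − 6 = 1
  item 12: 7 − 3 = 4
Total = 5 + 3 + 5 + 5 + 6 + 5 + 5 + 5 + 4 + 3 + 1 + 4 = 51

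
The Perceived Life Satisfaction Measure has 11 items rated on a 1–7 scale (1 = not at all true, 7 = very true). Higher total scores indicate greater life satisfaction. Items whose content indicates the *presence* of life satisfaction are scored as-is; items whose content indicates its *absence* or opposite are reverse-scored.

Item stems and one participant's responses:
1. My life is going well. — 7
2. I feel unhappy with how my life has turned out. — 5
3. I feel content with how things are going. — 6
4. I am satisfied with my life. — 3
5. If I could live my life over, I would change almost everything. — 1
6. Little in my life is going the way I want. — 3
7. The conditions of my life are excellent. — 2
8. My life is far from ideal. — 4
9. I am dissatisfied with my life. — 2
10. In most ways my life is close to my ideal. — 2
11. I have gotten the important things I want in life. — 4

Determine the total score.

Items 2, 5, 6, 8, 9 describe the absence/opposite of life satisfaction → reverse-score.
reverse-coded value = 8 − response.
  item 1: 7
  item 2: 8 − 5 = 3
  item 3: 6
  item 4: 3
  item 5: 8 − 1 = 7
  item 6: 8 − 3 = 5
  item 7: 2
  item 8: 8 − 4 = 4
  item 9: 8 − 2 = 6
  item 10: 2
  item 11: 4
Total = 7 + 3 + 6 + 3 + 7 + 5 + 2 + 4 + 6 + 2 + 4 = 49

49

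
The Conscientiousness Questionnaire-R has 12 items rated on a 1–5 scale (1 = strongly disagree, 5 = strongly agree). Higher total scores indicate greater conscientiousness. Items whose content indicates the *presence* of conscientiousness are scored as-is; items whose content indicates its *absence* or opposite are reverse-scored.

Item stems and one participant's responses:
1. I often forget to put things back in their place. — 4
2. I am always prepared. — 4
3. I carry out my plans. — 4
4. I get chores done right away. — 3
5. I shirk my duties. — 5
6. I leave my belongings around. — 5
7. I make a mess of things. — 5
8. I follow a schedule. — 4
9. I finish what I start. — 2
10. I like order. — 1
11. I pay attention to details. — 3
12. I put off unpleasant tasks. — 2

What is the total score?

Items 1, 5, 6, 7, 12 describe the absence/opposite of conscientiousness → reverse-score.
reverse-coded value = 6 − response.
  item 1: 6 − 4 = 2
  item 2: 4
  item 3: 4
  item 4: 3
  item 5: 6 − 5 = 1
  item 6: 6 − 5 = 1
  item 7: 6 − 5 = 1
  item 8: 4
  item 9: 2
  item 10: 1
  item 11: 3
  item 12: 6 − 2 = 4
Total = 2 + 4 + 4 + 3 + 1 + 1 + 1 + 4 + 2 + 1 + 3 + 4 = 30

30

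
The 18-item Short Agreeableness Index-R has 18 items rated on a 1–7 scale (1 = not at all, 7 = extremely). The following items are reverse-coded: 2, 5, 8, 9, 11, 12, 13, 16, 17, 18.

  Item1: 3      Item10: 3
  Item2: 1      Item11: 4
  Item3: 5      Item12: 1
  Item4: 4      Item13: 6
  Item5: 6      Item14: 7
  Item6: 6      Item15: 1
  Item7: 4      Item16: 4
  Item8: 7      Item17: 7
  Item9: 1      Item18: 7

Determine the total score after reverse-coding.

Reverse-coded items use 8 − raw:
  item 2: 8 − 1 = 7
  item 5: 8 − 6 = 2
  item 8: 8 − 7 = 1
  item 9: 8 − 1 = 7
  item 11: 8 − 4 = 4
  item 12: 8 − 1 = 7
  item 13: 8 − 6 = 2
  item 16: 8 − 4 = 4
  item 17: 8 − 7 = 1
  item 18: 8 − 7 = 1
Scored responses: 3, 7, 5, 4, 2, 6, 4, 1, 7, 3, 4, 7, 2, 7, 1, 4, 1, 1
Total = 3 + 7 + 5 + 4 + 2 + 6 + 4 + 1 + 7 + 3 + 4 + 7 + 2 + 7 + 1 + 4 + 1 + 1 = 69

69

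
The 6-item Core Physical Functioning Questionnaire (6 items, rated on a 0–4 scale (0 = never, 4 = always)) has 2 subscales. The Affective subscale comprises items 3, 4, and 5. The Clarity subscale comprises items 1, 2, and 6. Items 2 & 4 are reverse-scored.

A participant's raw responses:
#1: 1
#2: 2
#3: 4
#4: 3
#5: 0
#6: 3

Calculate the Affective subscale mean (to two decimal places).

Affective items: 3, 4, 5.
Of these, item 4 is reverse-scored; reverse-coded value = 4 − response.
  item 3: 4
  item 4: 4 − 3 = 1
  item 5: 0
Sum = 4 + 1 + 0 = 5
Mean = 5 / 3 = 1.67

1.67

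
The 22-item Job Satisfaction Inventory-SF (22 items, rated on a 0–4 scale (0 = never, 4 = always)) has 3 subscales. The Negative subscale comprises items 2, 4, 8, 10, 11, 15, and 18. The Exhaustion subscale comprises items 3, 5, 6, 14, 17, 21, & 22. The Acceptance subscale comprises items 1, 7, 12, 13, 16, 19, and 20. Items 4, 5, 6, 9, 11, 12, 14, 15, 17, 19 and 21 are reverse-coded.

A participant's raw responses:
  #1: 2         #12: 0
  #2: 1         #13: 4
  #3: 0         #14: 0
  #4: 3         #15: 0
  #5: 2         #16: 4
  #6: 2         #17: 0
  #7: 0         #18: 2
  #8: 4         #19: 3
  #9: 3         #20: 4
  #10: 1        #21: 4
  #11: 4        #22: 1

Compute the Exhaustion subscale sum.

13

Exhaustion items: 3, 5, 6, 14, 17, 21, 22.
Of these, items 5, 6, 14, 17, & 21 are reverse-coded; reverse-coded value = 4 − response.
  item 3: 0
  item 5: 4 − 2 = 2
  item 6: 4 − 2 = 2
  item 14: 4 − 0 = 4
  item 17: 4 − 0 = 4
  item 21: 4 − 4 = 0
  item 22: 1
Sum = 0 + 2 + 2 + 4 + 4 + 0 + 1 = 13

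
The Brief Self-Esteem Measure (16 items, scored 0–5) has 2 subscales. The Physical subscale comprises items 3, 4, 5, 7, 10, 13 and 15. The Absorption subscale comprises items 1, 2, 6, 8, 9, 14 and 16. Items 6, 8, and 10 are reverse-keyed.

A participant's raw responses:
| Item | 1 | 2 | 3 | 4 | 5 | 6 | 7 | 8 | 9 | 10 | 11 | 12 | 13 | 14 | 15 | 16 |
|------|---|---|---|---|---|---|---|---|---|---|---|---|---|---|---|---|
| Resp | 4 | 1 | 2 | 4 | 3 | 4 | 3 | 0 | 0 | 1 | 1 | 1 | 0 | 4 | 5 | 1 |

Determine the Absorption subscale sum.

16

Absorption items: 1, 2, 6, 8, 9, 14, 16.
Of these, items 6 & 8 are reverse-keyed; reversed = (0+5) − raw = 5 − raw.
  item 1: 4
  item 2: 1
  item 6: 5 − 4 = 1
  item 8: 5 − 0 = 5
  item 9: 0
  item 14: 4
  item 16: 1
Sum = 4 + 1 + 1 + 5 + 0 + 4 + 1 = 16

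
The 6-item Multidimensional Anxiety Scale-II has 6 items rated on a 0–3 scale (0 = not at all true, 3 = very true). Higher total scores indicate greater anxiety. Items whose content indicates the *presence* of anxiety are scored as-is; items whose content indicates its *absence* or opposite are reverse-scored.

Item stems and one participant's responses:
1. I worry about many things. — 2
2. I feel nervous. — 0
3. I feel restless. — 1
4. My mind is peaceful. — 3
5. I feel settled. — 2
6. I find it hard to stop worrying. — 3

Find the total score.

Items 4, 5 describe the absence/opposite of anxiety → reverse-score.
reverse-coded value = 3 − response.
  item 1: 2
  item 2: 0
  item 3: 1
  item 4: 3 − 3 = 0
  item 5: 3 − 2 = 1
  item 6: 3
Total = 2 + 0 + 1 + 0 + 1 + 3 = 7

7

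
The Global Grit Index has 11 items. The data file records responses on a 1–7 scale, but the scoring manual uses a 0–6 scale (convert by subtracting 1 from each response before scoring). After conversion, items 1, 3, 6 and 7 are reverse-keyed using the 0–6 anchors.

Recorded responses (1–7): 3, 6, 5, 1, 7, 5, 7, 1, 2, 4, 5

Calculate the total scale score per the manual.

27

Convert to 0–6: 2, 5, 4, 0, 6, 4, 6, 0, 1, 3, 4
Reverse-coded (reversed = (0+6) − raw = 6 − raw):
  item 1: 6 − 2 = 4
  item 3: 6 − 4 = 2
  item 6: 6 − 4 = 2
  item 7: 6 − 6 = 0
Scored: 4, 5, 2, 0, 6, 2, 0, 0, 1, 3, 4
Total = 27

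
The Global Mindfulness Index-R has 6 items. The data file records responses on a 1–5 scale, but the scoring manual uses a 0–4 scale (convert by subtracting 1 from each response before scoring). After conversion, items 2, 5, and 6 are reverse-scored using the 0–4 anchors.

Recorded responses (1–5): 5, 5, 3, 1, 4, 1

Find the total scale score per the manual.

11

Convert to 0–4: 4, 4, 2, 0, 3, 0
Reverse-coded (on a 0–4 scale, reversed = 4 − raw):
  item 2: 4 − 4 = 0
  item 5: 4 − 3 = 1
  item 6: 4 − 0 = 4
Scored: 4, 0, 2, 0, 1, 4
Total = 11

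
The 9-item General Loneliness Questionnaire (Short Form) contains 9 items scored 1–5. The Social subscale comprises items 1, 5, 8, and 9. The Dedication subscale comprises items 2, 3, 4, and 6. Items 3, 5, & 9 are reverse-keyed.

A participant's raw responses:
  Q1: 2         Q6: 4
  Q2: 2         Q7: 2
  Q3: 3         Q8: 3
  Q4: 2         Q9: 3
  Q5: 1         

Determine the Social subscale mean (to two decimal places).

Social items: 1, 5, 8, 9.
Of these, items 5 and 9 are reverse-keyed; reversed = (1+5) − raw = 6 − raw.
  item 1: 2
  item 5: 6 − 1 = 5
  item 8: 3
  item 9: 6 − 3 = 3
Sum = 2 + 5 + 3 + 3 = 13
Mean = 13 / 4 = 3.25

3.25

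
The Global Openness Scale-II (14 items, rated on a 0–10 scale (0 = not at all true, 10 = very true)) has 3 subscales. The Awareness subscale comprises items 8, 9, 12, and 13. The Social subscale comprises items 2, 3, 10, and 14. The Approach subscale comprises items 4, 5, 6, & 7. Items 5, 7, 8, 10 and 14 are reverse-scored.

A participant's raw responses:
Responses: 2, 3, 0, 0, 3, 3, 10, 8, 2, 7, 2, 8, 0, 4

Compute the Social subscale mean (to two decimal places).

3.00

Social items: 2, 3, 10, 14.
Of these, items 10 & 14 are reverse-scored; on a 0–10 scale, reversed = 10 − raw.
  item 2: 3
  item 3: 0
  item 10: 10 − 7 = 3
  item 14: 10 − 4 = 6
Sum = 3 + 0 + 3 + 6 = 12
Mean = 12 / 4 = 3.00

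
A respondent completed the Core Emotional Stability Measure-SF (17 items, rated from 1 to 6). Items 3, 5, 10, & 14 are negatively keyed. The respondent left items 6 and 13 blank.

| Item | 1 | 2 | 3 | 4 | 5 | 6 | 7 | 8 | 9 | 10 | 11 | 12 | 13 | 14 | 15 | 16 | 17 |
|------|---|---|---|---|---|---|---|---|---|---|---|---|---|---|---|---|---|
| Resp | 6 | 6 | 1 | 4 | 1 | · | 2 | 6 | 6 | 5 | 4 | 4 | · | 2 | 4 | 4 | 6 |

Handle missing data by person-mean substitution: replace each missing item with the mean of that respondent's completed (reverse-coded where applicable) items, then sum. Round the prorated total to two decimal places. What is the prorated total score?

Reverse-coded (on a 1–6 scale, reversed = 7 − raw):
  item 3: 7 − 1 = 6
  item 5: 7 − 1 = 6
  item 10: 7 − 5 = 2
  item 14: 7 − 2 = 5
Completed scored items (15 of 17): 6, 6, 6, 4, 6, 2, 6, 6, 2, 4, 4, 5, 4, 4, 6; sum = 71.
Person mean = 71 / 15 ≈ 4.7333
Prorated total = (71 / 15) × 17 = 80.47 (to 2 dp)

80.47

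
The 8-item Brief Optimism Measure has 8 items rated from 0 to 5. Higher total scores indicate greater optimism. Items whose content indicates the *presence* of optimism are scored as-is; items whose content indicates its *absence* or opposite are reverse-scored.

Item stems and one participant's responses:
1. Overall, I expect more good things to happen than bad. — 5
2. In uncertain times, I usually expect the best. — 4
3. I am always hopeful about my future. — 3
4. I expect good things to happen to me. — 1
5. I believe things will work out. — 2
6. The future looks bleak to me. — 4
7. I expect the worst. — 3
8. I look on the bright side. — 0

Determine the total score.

Items 6, 7 describe the absence/opposite of optimism → reverse-score.
reversed = (0+5) − raw = 5 − raw.
  item 1: 5
  item 2: 4
  item 3: 3
  item 4: 1
  item 5: 2
  item 6: 5 − 4 = 1
  item 7: 5 − 3 = 2
  item 8: 0
Total = 5 + 4 + 3 + 1 + 2 + 1 + 2 + 0 = 18

18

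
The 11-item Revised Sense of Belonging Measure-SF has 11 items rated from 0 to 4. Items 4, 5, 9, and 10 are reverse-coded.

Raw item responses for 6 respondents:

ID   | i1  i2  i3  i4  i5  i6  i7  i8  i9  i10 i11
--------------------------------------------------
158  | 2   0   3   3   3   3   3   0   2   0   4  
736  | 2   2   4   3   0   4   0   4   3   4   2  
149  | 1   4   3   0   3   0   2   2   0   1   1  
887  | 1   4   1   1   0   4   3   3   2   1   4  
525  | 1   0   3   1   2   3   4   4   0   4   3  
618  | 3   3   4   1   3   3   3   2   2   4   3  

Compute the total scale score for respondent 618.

27

Respondent 618 raw: 3, 3, 4, 1, 3, 3, 3, 2, 2, 4, 3.
Reverse-coded (reverse-coded value = 4 − response):
  item 1: 3
  item 2: 3
  item 3: 4
  item 4: 4 − 1 = 3
  item 5: 4 − 3 = 1
  item 6: 3
  item 7: 3
  item 8: 2
  item 9: 4 − 2 = 2
  item 10: 4 − 4 = 0
  item 11: 3
Sum = 3 + 3 + 4 + 3 + 1 + 3 + 3 + 2 + 2 + 0 + 3 = 27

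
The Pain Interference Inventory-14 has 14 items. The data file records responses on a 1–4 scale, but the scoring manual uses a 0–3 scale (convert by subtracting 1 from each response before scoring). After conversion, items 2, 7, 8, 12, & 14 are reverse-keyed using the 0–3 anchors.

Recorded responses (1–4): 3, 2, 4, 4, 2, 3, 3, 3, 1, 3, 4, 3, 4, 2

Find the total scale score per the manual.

26

Convert to 0–3: 2, 1, 3, 3, 1, 2, 2, 2, 0, 2, 3, 2, 3, 1
Reverse-coded (reverse-coded value = 3 − response):
  item 2: 3 − 1 = 2
  item 7: 3 − 2 = 1
  item 8: 3 − 2 = 1
  item 12: 3 − 2 = 1
  item 14: 3 − 1 = 2
Scored: 2, 2, 3, 3, 1, 2, 1, 1, 0, 2, 3, 1, 3, 2
Total = 26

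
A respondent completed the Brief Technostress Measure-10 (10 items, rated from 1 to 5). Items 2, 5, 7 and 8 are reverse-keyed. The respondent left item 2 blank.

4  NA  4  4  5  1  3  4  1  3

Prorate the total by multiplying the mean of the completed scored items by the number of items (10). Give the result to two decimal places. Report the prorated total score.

Reverse-coded (on a 1–5 scale, reversed = 6 − raw):
  item 5: 6 − 5 = 1
  item 7: 6 − 3 = 3
  item 8: 6 − 4 = 2
Completed scored items (9 of 10): 4, 4, 4, 1, 1, 3, 2, 1, 3; sum = 23.
Person mean = 23 / 9 ≈ 2.5556
Prorated total = (23 / 9) × 10 = 25.56 (to 2 dp)

25.56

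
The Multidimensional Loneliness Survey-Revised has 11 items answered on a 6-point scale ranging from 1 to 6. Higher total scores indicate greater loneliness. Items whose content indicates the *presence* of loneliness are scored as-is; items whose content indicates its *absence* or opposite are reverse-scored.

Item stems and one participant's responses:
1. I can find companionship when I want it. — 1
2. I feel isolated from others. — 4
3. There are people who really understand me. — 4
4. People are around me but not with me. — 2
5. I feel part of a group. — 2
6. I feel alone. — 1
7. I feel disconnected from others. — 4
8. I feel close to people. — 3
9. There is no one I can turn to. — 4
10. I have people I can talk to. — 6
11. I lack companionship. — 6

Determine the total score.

40

Items 1, 3, 5, 8, 10 describe the absence/opposite of loneliness → reverse-score.
reverse-coded value = 7 − response.
  item 1: 7 − 1 = 6
  item 2: 4
  item 3: 7 − 4 = 3
  item 4: 2
  item 5: 7 − 2 = 5
  item 6: 1
  item 7: 4
  item 8: 7 − 3 = 4
  item 9: 4
  item 10: 7 − 6 = 1
  item 11: 6
Total = 6 + 4 + 3 + 2 + 5 + 1 + 4 + 4 + 4 + 1 + 6 = 40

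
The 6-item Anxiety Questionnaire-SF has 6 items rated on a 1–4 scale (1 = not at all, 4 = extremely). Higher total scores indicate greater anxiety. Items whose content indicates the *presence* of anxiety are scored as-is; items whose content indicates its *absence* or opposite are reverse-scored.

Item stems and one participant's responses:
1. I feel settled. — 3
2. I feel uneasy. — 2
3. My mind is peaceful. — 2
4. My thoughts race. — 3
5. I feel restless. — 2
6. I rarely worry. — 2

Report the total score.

15

Items 1, 3, 6 describe the absence/opposite of anxiety → reverse-score.
on a 1–4 scale, reversed = 5 − raw.
  item 1: 5 − 3 = 2
  item 2: 2
  item 3: 5 − 2 = 3
  item 4: 3
  item 5: 2
  item 6: 5 − 2 = 3
Total = 2 + 2 + 3 + 3 + 2 + 3 = 15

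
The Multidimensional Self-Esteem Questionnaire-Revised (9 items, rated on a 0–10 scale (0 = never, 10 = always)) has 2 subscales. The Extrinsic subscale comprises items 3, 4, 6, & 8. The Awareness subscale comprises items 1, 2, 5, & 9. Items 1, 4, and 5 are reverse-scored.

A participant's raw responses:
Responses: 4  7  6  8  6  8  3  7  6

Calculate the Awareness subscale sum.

23

Awareness items: 1, 2, 5, 9.
Of these, items 1 & 5 are reverse-scored; reversed = (0+10) − raw = 10 − raw.
  item 1: 10 − 4 = 6
  item 2: 7
  item 5: 10 − 6 = 4
  item 9: 6
Sum = 6 + 7 + 4 + 6 = 23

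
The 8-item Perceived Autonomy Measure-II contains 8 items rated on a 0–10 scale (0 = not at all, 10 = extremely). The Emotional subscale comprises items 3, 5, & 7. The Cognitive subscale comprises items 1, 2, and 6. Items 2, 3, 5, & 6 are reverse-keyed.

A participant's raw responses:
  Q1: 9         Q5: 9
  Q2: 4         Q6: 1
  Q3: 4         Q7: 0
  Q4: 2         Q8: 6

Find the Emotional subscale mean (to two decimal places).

2.33

Emotional items: 3, 5, 7.
Of these, items 3 and 5 are reverse-keyed; on a 0–10 scale, reversed = 10 − raw.
  item 3: 10 − 4 = 6
  item 5: 10 − 9 = 1
  item 7: 0
Sum = 6 + 1 + 0 = 7
Mean = 7 / 3 = 2.33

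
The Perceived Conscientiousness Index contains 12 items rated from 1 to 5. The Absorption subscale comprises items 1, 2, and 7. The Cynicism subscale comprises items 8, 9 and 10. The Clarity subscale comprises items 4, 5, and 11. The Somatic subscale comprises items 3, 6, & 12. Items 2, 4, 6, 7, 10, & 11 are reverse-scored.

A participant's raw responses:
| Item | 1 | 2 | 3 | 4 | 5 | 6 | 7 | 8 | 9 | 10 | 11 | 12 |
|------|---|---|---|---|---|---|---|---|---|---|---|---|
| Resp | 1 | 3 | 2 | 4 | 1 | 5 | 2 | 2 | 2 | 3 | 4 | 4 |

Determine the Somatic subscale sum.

7

Somatic items: 3, 6, 12.
Of these, item 6 is reverse-scored; reverse-coded value = 6 − response.
  item 3: 2
  item 6: 6 − 5 = 1
  item 12: 4
Sum = 2 + 1 + 4 = 7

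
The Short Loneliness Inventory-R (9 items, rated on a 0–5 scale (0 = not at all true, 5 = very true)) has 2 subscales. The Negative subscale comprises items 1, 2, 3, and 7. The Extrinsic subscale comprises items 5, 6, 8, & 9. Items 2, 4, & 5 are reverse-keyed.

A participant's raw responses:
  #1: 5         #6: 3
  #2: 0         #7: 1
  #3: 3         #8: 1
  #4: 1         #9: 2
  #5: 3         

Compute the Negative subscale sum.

14

Negative items: 1, 2, 3, 7.
Of these, item 2 is reverse-keyed; reversed = (0+5) − raw = 5 − raw.
  item 1: 5
  item 2: 5 − 0 = 5
  item 3: 3
  item 7: 1
Sum = 5 + 5 + 3 + 1 = 14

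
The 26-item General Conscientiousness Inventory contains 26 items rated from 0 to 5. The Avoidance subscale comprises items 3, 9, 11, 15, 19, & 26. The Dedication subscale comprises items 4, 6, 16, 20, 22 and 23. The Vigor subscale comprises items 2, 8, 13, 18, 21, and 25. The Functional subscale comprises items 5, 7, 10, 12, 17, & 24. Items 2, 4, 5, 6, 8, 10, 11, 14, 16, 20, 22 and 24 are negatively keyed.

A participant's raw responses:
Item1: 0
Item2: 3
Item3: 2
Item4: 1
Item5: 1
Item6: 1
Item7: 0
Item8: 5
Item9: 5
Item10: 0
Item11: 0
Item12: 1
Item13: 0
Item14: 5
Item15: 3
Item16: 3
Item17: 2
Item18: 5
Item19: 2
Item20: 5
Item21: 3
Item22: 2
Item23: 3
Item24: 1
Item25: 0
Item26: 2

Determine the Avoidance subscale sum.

19

Avoidance items: 3, 9, 11, 15, 19, 26.
Of these, item 11 is negatively keyed; reversed = (0+5) − raw = 5 − raw.
  item 3: 2
  item 9: 5
  item 11: 5 − 0 = 5
  item 15: 3
  item 19: 2
  item 26: 2
Sum = 2 + 5 + 5 + 3 + 2 + 2 = 19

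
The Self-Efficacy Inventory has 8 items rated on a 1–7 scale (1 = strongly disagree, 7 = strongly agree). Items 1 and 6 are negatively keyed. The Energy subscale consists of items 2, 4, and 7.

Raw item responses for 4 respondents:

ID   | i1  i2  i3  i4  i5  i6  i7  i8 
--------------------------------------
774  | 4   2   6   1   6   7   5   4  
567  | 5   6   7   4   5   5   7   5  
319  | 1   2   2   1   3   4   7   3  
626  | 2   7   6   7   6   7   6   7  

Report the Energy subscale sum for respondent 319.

10

Respondent 319 raw: 1, 2, 2, 1, 3, 4, 7, 3.
Energy items: 2, 4, 7.
Reverse-coded (reversed = (1+7) − raw = 8 − raw):
  item 2: 2
  item 4: 1
  item 7: 7
Sum = 2 + 1 + 7 = 10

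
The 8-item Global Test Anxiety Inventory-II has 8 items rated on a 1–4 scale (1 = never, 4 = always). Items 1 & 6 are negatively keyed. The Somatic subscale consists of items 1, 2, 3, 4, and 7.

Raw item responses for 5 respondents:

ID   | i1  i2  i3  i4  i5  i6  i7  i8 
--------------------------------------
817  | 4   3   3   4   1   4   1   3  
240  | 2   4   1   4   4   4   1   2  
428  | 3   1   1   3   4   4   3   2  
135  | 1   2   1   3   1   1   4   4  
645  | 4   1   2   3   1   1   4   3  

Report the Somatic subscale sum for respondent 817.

Respondent 817 raw: 4, 3, 3, 4, 1, 4, 1, 3.
Somatic items: 1, 2, 3, 4, 7.
Reverse-coded (reversed = (1+4) − raw = 5 − raw):
  item 1: 5 − 4 = 1
  item 2: 3
  item 3: 3
  item 4: 4
  item 7: 1
Sum = 1 + 3 + 3 + 4 + 1 = 12

12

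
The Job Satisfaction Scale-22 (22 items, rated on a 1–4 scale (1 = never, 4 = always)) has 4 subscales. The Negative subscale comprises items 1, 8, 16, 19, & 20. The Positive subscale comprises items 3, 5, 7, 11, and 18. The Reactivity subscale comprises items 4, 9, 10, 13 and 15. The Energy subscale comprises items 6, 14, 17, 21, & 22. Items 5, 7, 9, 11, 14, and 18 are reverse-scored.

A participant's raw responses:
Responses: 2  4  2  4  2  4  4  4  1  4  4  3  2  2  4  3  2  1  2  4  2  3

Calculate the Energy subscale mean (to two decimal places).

2.80

Energy items: 6, 14, 17, 21, 22.
Of these, item 14 is reverse-scored; reversed = (1+4) − raw = 5 − raw.
  item 6: 4
  item 14: 5 − 2 = 3
  item 17: 2
  item 21: 2
  item 22: 3
Sum = 4 + 3 + 2 + 2 + 3 = 14
Mean = 14 / 5 = 2.80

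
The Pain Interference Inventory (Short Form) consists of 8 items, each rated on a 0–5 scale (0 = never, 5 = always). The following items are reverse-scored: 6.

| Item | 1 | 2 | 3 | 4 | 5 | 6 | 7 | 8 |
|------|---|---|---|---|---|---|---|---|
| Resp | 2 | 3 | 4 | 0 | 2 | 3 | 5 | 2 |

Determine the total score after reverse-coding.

Reversing item 6 with 5 − raw:
Total = 2 + 3 + 4 + 0 + 2 + (5−3) + 5 + 2
      = 2 + 3 + 4 + 0 + 2 + 2 + 5 + 2 = 20

20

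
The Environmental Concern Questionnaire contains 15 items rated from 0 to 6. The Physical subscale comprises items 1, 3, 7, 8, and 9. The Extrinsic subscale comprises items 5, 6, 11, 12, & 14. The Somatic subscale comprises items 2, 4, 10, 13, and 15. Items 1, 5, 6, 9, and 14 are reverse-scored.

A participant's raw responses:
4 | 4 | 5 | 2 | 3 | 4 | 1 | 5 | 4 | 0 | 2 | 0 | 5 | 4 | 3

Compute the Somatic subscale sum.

Somatic items: 2, 4, 10, 13, 15.
  item 2: 4
  item 4: 2
  item 10: 0
  item 13: 5
  item 15: 3
Sum = 4 + 2 + 0 + 5 + 3 = 14

14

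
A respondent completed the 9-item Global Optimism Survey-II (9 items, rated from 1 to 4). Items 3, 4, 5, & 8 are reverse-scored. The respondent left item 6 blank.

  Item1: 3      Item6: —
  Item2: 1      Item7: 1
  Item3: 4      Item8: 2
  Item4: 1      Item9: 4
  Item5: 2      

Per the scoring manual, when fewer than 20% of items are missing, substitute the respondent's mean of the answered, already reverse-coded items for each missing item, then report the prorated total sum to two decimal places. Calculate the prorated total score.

Reverse-coded (reverse-coded value = 5 − response):
  item 3: 5 − 4 = 1
  item 4: 5 − 1 = 4
  item 5: 5 − 2 = 3
  item 8: 5 − 2 = 3
Completed scored items (8 of 9): 3, 1, 1, 4, 3, 1, 3, 4; sum = 20.
Person mean = 20 / 8 ≈ 2.5000
Prorated total = (20 / 8) × 9 = 22.50 (to 2 dp)

22.50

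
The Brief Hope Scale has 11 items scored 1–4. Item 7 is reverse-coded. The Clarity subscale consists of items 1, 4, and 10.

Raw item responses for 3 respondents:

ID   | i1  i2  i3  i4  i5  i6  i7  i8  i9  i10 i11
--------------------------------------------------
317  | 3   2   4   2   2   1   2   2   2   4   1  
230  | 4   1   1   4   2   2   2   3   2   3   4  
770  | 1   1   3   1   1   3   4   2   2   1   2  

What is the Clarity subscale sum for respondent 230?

11

Respondent 230 raw: 4, 1, 1, 4, 2, 2, 2, 3, 2, 3, 4.
Clarity items: 1, 4, 10.
Reverse-coded (reverse-coded value = 5 − response):
  item 1: 4
  item 4: 4
  item 10: 3
Sum = 4 + 4 + 3 = 11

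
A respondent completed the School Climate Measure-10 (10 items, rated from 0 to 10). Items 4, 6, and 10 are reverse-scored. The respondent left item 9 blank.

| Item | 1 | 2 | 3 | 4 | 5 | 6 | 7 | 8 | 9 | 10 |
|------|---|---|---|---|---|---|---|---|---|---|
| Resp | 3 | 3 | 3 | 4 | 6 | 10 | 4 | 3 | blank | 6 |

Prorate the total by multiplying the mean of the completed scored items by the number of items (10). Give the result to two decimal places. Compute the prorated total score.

Reverse-coded (reverse-coded value = 10 − response):
  item 4: 10 − 4 = 6
  item 6: 10 − 10 = 0
  item 10: 10 − 6 = 4
Completed scored items (9 of 10): 3, 3, 3, 6, 6, 0, 4, 3, 4; sum = 32.
Person mean = 32 / 9 ≈ 3.5556
Prorated total = (32 / 9) × 10 = 35.56 (to 2 dp)

35.56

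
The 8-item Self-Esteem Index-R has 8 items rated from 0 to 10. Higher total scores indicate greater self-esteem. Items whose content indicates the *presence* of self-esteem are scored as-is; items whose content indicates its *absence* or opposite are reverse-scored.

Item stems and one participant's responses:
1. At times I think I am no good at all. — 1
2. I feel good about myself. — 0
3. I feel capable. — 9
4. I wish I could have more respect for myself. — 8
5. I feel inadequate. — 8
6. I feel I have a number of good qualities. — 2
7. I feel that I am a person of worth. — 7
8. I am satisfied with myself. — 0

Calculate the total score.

31

Items 1, 4, 5 describe the absence/opposite of self-esteem → reverse-score.
on a 0–10 scale, reversed = 10 − raw.
  item 1: 10 − 1 = 9
  item 2: 0
  item 3: 9
  item 4: 10 − 8 = 2
  item 5: 10 − 8 = 2
  item 6: 2
  item 7: 7
  item 8: 0
Total = 9 + 0 + 9 + 2 + 2 + 2 + 7 + 0 = 31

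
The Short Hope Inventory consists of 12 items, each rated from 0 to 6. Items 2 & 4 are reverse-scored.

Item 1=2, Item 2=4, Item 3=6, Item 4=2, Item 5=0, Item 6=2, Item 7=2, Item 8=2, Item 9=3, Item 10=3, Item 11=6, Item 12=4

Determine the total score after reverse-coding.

Reverse-scored items use 6 − raw:
  item 2: 6 − 4 = 2
  item 4: 6 − 2 = 4
Scored items: 2, 2, 6, 4, 0, 2, 2, 2, 3, 3, 6, 4
Total = 2 + 2 + 6 + 4 + 0 + 2 + 2 + 2 + 3 + 3 + 6 + 4 = 36

36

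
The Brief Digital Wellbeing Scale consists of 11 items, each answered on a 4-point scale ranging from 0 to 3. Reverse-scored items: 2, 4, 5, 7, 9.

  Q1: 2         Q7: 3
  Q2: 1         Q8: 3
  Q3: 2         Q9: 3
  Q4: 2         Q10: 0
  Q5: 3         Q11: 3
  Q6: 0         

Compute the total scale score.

Reversing items 2, 4, 5, 7, & 9 with 3 − raw:
Total = 2 + (3−1) + 2 + (3−2) + (3−3) + 0 + (3−3) + 3 + (3−3) + 0 + 3
      = 2 + 2 + 2 + 1 + 0 + 0 + 0 + 3 + 0 + 0 + 3 = 13

13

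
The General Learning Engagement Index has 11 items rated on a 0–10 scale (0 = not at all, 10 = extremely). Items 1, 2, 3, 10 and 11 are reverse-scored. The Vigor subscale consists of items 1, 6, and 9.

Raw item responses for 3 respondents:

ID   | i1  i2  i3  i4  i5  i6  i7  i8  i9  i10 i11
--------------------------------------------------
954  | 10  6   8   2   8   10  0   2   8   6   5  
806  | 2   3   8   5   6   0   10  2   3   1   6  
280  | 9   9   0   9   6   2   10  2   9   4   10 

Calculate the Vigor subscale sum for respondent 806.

11

Respondent 806 raw: 2, 3, 8, 5, 6, 0, 10, 2, 3, 1, 6.
Vigor items: 1, 6, 9.
Reverse-coded (on a 0–10 scale, reversed = 10 − raw):
  item 1: 10 − 2 = 8
  item 6: 0
  item 9: 3
Sum = 8 + 0 + 3 = 11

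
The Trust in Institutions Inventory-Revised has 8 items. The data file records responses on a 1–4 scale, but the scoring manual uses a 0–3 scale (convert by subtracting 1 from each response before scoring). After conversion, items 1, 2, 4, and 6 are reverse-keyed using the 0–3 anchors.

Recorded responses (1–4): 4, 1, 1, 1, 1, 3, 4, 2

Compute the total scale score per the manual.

Convert to 0–3: 3, 0, 0, 0, 0, 2, 3, 1
Reverse-coded (reverse-coded value = 3 − response):
  item 1: 3 − 3 = 0
  item 2: 3 − 0 = 3
  item 4: 3 − 0 = 3
  item 6: 3 − 2 = 1
Scored: 0, 3, 0, 3, 0, 1, 3, 1
Total = 11

11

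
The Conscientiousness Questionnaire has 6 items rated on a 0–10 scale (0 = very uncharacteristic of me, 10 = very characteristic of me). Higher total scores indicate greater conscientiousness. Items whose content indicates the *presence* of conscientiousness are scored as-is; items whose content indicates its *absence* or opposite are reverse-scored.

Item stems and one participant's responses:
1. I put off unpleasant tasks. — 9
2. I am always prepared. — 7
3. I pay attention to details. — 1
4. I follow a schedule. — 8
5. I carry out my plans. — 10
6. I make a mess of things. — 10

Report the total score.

Items 1, 6 describe the absence/opposite of conscientiousness → reverse-score.
reverse-coded value = 10 − response.
  item 1: 10 − 9 = 1
  item 2: 7
  item 3: 1
  item 4: 8
  item 5: 10
  item 6: 10 − 10 = 0
Total = 1 + 7 + 1 + 8 + 10 + 0 = 27

27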